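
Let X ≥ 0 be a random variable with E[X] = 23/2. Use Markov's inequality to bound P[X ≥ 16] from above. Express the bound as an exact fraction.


μ = E[X] = 23/2, a = 16.
Markov: P[X ≥ 16] ≤ μ/a = (23/2)/16 = 23/32.
Numerically: ≈ 0.7188.
(Since a = 16 > μ = 11.5000, the bound 23/32 is < 1 and informative.)

P[X ≥ 16] ≤ 23/32 ≈ 0.7188.


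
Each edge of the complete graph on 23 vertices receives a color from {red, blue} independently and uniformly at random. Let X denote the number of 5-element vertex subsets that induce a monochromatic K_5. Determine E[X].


Let X = Σ_S X_S over the C(23, 5) = 33649 subsets S of size 5, where X_S = 1 if the K_5 on S is monochromatic.
For a fixed S, the K_5 on S has C(5, 2) = 10 edges. P[all 10 edges red] = (1/2)^10, and likewise for blue, so P[monochromatic] = 2·(1/2)^10 = 2^{1 − 10} = 1/512.
By linearity: E[X] = C(23, 5) · 2^{1 − 10} = 33649 · 1/512 = 33649/512.
Numerically: E[X] ≈ 65.720703.

E[X] = C(23,5)·2^(1−C(5,2)) = 33649/512 ≈ 65.720703.


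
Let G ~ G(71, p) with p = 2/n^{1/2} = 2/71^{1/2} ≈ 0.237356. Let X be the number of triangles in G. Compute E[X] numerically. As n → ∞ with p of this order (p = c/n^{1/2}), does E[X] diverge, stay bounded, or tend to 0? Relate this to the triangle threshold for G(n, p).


Number of potential triangles: C(71, 3) = 57155.
Each occurs with probability p³ ≈ (0.237356)³ ≈ 1.33721877e-02.
By linearity: E[X] = C(71, 3)·p³ ≈ 57155 · 1.33721877e-02 ≈ 764.287388.
Since α = 1/2 < 1, p = c/n^{1/2} ≫ 1/n is above the triangle threshold p ~ 1/n. Asymptotically E[X] ~ (c³/6)·n^{3(1−α)} = (2³/6)·n^{1.5} → ∞; triangles are abundant w.h.p.

E[X] ≈ 764.287388; in regime p = Θ(1/n^{1/2}) E[X] diverges (above the triangle threshold p ~ 1/n).


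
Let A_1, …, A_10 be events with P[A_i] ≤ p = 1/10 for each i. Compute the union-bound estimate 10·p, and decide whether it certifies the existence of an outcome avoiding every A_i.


Union bound: P[∪_{i=1}^{10} A_i] ≤ Σ_i P[A_i] ≤ 10·p = 10·(1/10) = 1.
Numerically: 1 ≈ 1.000.
Is 1 < 1? NO.
Since the bound 1 is ≥ 1, the union bound is uninformative here; it does NOT by itself certify existence.

10·p = 1 ≈ 1.000; existence NOT certified by the union bound.


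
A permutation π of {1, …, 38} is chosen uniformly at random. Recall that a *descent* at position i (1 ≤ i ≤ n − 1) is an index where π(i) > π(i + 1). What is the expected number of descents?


Write X = Σ X_I over i = 1, …, 37, with X_I the indicator of one descent.
There are 37 indicators.
For each fixed i, the pair (π(i), π(i+1)) is a uniformly random ordered pair of distinct values from {1, …, 38}; by symmetry P[π(i) > π(i+1)] = 1/2.
By linearity: E[X] = 37 · (1/2) = (38 − 1) · (1/2) = 37/2 ≈ 18.5000.

E[X] = 37/2 = 18.5000.


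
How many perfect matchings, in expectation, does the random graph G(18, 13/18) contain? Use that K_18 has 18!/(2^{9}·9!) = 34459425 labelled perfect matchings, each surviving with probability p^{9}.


K_18 has 18!/(2^{9}·9!) = 34459425 labelled perfect matchings.
For each such perfect matching H, let X_H = 1 if all 9 edges of H are present in G. Then P[X_H = 1] = p^{9} = (13/18)^{9} = 10604499373/198359290368.
Summing the indicators: E[X] = Σ_H E[X_H] = 34459425 · p^{9} = 34459425 · 10604499373/198359290368 = 4511419145758525/2448880128.
Numerically: E[X] ≈ 1.8422e+06.

E[X] = 34459425 · (13/18)^{9} = 4511419145758525/2448880128 ≈ 1.8422e+06.


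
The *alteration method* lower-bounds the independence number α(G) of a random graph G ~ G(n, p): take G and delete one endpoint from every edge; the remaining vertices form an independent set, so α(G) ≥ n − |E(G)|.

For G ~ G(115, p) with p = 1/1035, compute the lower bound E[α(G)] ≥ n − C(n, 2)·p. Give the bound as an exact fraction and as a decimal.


E[|E(G)|] = C(115, 2)·p = 6555 · (1/1035) = 19/3.
E[α(G)] ≥ n − E[|E(G)|] = 115 − 19/3 = 326/3.
Numerically: ≈ 108.667.
(This is only a lower bound; the true E[α(G)] may be larger.)

E[α(G)] ≥ 326/3 ≈ 108.667.


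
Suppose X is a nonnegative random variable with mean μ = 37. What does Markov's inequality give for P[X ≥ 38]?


μ = E[X] = 37, a = 38.
Markov: P[X ≥ 38] ≤ μ/a = (37)/38 = 37/38.
Numerically: ≈ 0.97368.
(Since a = 38 > μ = 37.00000, the bound 37/38 is < 1 and informative.)

P[X ≥ 38] ≤ 37/38 ≈ 0.97368.


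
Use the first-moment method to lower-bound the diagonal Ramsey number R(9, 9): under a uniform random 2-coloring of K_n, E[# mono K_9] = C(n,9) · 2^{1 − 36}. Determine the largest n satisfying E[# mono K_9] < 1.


We need C(n, 9) · 2^{1 − 36} < 1, i.e. C(n, 9) < 2^{36 − 1} = 34359738368.
Check values of n near the boundary:
  n = 61: C(61, 9) = 17341763505; 17341763505 < 34359738368? YES
  n = 62: C(62, 9) = 20286591270; 20286591270 < 34359738368? YES
  n = 63: C(63, 9) = 23667689815; 23667689815 < 34359738368? YES
  n = 64: C(64, 9) = 27540584512; 27540584512 < 34359738368? YES
  n = 65: C(65, 9) = 31966749880; 31966749880 < 34359738368? YES
  n = 66: C(66, 9) = 37014131440; 37014131440 < 34359738368? NO
The largest n with C(n, 9) < 34359738368 is n = 65 (where E[X] = 3995843735/4294967296 ≈ 0.930355). Hence R(9, 9) > 65, i.e. R(9, 9) ≥ 66.

Largest n = 65; hence R(9, 9) > 65.


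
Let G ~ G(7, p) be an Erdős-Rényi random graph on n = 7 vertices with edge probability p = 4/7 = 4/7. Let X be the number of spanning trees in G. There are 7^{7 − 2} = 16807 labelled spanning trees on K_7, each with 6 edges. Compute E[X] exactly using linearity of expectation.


K_7 has 7^{7 − 2} = 16807 labelled spanning trees.
For each such spanning tree H, let X_H = 1 if all 6 edges of H are present in G. Then P[X_H = 1] = p^{6} = (4/7)^{6} = 4096/117649.
Summing the indicators: E[X] = Σ_H E[X_H] = 16807 · p^{6} = 16807 · 4096/117649 = 4096/7.
Numerically: E[X] ≈ 585.1.

E[X] = 16807 · (4/7)^{6} = 4096/7 ≈ 585.1.


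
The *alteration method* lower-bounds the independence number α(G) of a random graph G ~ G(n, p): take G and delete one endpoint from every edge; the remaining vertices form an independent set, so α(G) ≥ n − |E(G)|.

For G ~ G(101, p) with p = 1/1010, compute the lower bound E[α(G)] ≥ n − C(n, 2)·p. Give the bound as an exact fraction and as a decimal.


E[|E(G)|] = C(101, 2)·p = 5050 · (1/1010) = 5.
E[α(G)] ≥ n − E[|E(G)|] = 101 − 5 = 96.
Numerically: ≈ 96.00000.
(This is only a lower bound; the true E[α(G)] may be larger.)

E[α(G)] ≥ 96 ≈ 96.00000.


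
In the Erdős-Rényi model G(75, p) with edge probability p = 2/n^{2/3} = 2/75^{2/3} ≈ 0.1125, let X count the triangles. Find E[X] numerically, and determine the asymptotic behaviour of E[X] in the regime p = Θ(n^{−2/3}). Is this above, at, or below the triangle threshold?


Number of potential triangles: C(75, 3) = 67525.
Each occurs with probability p³ ≈ (0.1125)³ ≈ 1.422222e-03.
By linearity: E[X] = C(75, 3)·p³ ≈ 67525 · 1.422222e-03 ≈ 96.0356.
Since α = 2/3 < 1, p = c/n^{2/3} ≫ 1/n is above the triangle threshold p ~ 1/n. Asymptotically E[X] ~ (c³/6)·n^{3(1−α)} = (2³/6)·n^{1} → ∞; triangles are abundant w.h.p.

E[X] ≈ 96.0356; in regime p = Θ(1/n^{2/3}) E[X] diverges (above the triangle threshold p ~ 1/n).


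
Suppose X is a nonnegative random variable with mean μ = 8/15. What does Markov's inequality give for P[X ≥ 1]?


μ = E[X] = 8/15, a = 1.
Markov: P[X ≥ 1] ≤ μ/a = (8/15)/1 = 8/15.
Numerically: ≈ 0.53333.
(Since a = 1 > μ = 0.53333, the bound 8/15 is < 1 and informative.)

P[X ≥ 1] ≤ 8/15 ≈ 0.53333.


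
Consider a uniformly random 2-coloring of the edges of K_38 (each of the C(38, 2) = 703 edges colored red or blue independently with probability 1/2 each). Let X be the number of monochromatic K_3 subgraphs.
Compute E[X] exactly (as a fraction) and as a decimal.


Let X = Σ_S X_S over the C(38, 3) = 8436 subsets S of size 3, where X_S = 1 if the K_3 on S is monochromatic.
For a fixed S, the K_3 on S has C(3, 2) = 3 edges. P[all 3 edges red] = (1/2)^3, and likewise for blue, so P[monochromatic] = 2·(1/2)^3 = 2^{1 − 3} = 1/4.
Summing: E[X] = C(38, 3) · 2^{1 − 3} = 8436 · 1/4 = 2109.
Numerically: E[X] ≈ 2109.000.

E[X] = C(38,3)·2^(1−C(3,2)) = 2109 ≈ 2109.000.


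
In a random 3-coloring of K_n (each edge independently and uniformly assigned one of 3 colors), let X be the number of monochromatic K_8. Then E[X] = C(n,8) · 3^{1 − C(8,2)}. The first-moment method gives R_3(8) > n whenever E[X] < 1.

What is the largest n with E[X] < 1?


We need C(n, 8) · 3^{1 − 28} < 1, i.e. C(n, 8) < 3^{28 − 1} = 7625597484987.
Check values of n near the boundary:
  n = 155: C(155, 8) = 6876747915675; 6876747915675 < 7625597484987? YES
  n = 156: C(156, 8) = 7248464019225; 7248464019225 < 7625597484987? YES
  n = 157: C(157, 8) = 7637643295425; 7637643295425 < 7625597484987? NO
The largest n with C(n, 8) < 7625597484987 is n = 156 (where E[X] = 805384891025/847288609443 ≈ 0.9505). Hence R_3(8) > 156, i.e. R_3(8) ≥ 157.

Largest n = 156; hence R_3(8) > 156.


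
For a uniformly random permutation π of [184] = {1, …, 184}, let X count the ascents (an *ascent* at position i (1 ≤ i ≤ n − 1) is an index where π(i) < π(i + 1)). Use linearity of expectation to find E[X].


Write X = Σ X_I over i = 1, …, 183, with X_I the indicator of one ascent.
There are 183 indicators.
For each fixed i, the pair (π(i), π(i+1)) is a uniformly random ordered pair of distinct values from {1, …, 184}; by symmetry P[π(i) < π(i+1)] = 1/2.
By linearity: E[X] = 183 · (1/2) = (184 − 1) · (1/2) = 183/2 ≈ 91.5000.

E[X] = 183/2 = 91.5000.


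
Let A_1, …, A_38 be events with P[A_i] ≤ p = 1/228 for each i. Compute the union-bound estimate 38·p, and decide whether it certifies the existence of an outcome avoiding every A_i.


Union bound: P[∪_{i=1}^{38} A_i] ≤ Σ_i P[A_i] ≤ 38·p = 38·(1/228) = 1/6.
Numerically: 1/6 ≈ 0.1666667.
Is 1/6 < 1? YES.
Since P[∪ A_i] ≤ 1/6 < 1, the complement has P[∩ A_i^c] ≥ 1 − 1/6 = 5/6 > 0, so some outcome avoids every A_i.

38·p = 1/6 ≈ 0.1666667; existence CERTIFIED by the union bound.


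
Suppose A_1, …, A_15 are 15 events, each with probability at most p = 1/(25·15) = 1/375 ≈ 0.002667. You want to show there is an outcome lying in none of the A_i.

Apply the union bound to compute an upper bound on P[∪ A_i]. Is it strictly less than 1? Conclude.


Union bound: P[∪_{i=1}^{15} A_i] ≤ Σ_i P[A_i] ≤ 15·p = 15·(1/375) = 1/25.
Numerically: 1/25 ≈ 0.040000.
Is 1/25 < 1? YES.
Since P[∪ A_i] ≤ 1/25 < 1, the complement has P[∩ A_i^c] ≥ 1 − 1/25 = 24/25 > 0, so some outcome avoids every A_i.

15·p = 1/25 ≈ 0.040000; existence CERTIFIED by the union bound.


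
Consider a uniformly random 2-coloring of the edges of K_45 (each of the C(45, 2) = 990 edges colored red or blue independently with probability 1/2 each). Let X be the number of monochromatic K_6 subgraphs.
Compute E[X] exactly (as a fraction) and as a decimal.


Let X = Σ_S X_S over the C(45, 6) = 8145060 subsets S of size 6, where X_S = 1 if the K_6 on S is monochromatic.
For a fixed S, the K_6 on S has C(6, 2) = 15 edges. P[all 15 edges red] = (1/2)^15, and likewise for blue, so P[monochromatic] = 2·(1/2)^15 = 2^{1 − 15} = 1/16384.
By linearity of expectation: E[X] = C(45, 6) · 2^{1 − 15} = 8145060 · 1/16384 = 2036265/4096.
Numerically: E[X] ≈ 497.135.

E[X] = C(45,6)·2^(1−C(6,2)) = 2036265/4096 ≈ 497.135.


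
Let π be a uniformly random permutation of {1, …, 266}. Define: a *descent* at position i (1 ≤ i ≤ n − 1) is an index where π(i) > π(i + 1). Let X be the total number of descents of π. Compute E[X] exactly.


Write X = Σ X_I over i = 1, …, 265, with X_I the indicator of one descent.
There are 265 indicators.
For each fixed i, the pair (π(i), π(i+1)) is a uniformly random ordered pair of distinct values from {1, …, 266}; by symmetry P[π(i) > π(i+1)] = 1/2.
By linearity: E[X] = 265 · (1/2) = (266 − 1) · (1/2) = 265/2 ≈ 132.50000.

E[X] = 265/2 = 132.50000.


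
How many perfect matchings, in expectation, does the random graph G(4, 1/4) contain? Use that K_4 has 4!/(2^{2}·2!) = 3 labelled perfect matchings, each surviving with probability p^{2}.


K_4 has 4!/(2^{2}·2!) = 3 labelled perfect matchings.
For each such perfect matching H, let X_H = 1 if all 2 edges of H are present in G. Then P[X_H = 1] = p^{2} = (1/4)^{2} = 1/16.
By linearity of expectation: E[X] = Σ_H E[X_H] = 3 · p^{2} = 3 · 1/16 = 3/16.
Numerically: E[X] ≈ 0.1875.

E[X] = 3 · (1/4)^{2} = 3/16 ≈ 0.1875.


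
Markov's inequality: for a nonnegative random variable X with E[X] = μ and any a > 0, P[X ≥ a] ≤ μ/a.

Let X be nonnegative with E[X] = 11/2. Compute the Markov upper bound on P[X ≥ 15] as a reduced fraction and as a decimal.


μ = E[X] = 11/2, a = 15.
Markov: P[X ≥ 15] ≤ μ/a = (11/2)/15 = 11/30.
Numerically: ≈ 0.367.
(Since a = 15 > μ = 5.500, the bound 11/30 is < 1 and informative.)

P[X ≥ 15] ≤ 11/30 ≈ 0.367.


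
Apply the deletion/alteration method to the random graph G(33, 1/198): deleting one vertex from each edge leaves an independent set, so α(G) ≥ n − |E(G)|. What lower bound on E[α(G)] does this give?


E[|E(G)|] = C(33, 2)·p = 528 · (1/198) = 8/3.
E[α(G)] ≥ n − E[|E(G)|] = 33 − 8/3 = 91/3.
Numerically: ≈ 30.333333.
(This is only a lower bound; the true E[α(G)] may be larger.)

E[α(G)] ≥ 91/3 ≈ 30.333333.


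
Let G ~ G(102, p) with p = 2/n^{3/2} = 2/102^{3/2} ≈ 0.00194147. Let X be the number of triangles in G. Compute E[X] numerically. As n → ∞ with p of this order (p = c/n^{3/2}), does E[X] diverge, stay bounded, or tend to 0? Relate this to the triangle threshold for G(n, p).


Number of potential triangles: C(102, 3) = 171700.
Each occurs with probability p³ ≈ (0.00194147)³ ≈ 7.31794623e-09.
By linearity: E[X] = C(102, 3)·p³ ≈ 171700 · 7.31794623e-09 ≈ 0.001256.
Since α = 3/2 > 1, p = c/n^{3/2} = o(1/n) is below the triangle threshold p ~ 1/n. Asymptotically E[X] ~ (c³/6)·n^{3(1−α)} = (2³/6)·n^{-1.5} → 0, so by Markov's inequality G has no triangles w.h.p.

E[X] ≈ 0.001256; in regime p = Θ(1/n^{3/2}) E[X] tends to 0 (below the triangle threshold p ~ 1/n).


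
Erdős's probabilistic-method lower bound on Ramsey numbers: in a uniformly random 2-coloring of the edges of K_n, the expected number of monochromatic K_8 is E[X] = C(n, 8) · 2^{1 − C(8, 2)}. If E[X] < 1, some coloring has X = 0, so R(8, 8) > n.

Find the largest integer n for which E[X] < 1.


We need C(n, 8) · 2^{1 − 28} < 1, i.e. C(n, 8) < 2^{28 − 1} = 134217728.
Check values of n near the boundary:
  n = 37: C(37, 8) = 38608020; 38608020 < 134217728? YES
  n = 38: C(38, 8) = 48903492; 48903492 < 134217728? YES
  n = 39: C(39, 8) = 61523748; 61523748 < 134217728? YES
  n = 40: C(40, 8) = 76904685; 76904685 < 134217728? YES
  n = 41: C(41, 8) = 95548245; 95548245 < 134217728? YES
  n = 42: C(42, 8) = 118030185; 118030185 < 134217728? YES
  n = 43: C(43, 8) = 145008513; 145008513 < 134217728? NO
  n = 44: C(44, 8) = 177232627; 177232627 < 134217728? NO
  n = 45: C(45, 8) = 215553195; 215553195 < 134217728? NO
The largest n with C(n, 8) < 134217728 is n = 42 (where E[X] = 118030185/134217728 ≈ 0.8794). Hence R(8, 8) > 42, i.e. R(8, 8) ≥ 43.

Largest n = 42; hence R(8, 8) > 42.


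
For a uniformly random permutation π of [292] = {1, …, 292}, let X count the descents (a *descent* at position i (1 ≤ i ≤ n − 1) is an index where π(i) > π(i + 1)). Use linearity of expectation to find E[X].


Write X = Σ X_I over i = 1, …, 291, with X_I the indicator of one descent.
There are 291 indicators.
For each fixed i, the pair (π(i), π(i+1)) is a uniformly random ordered pair of distinct values from {1, …, 292}; by symmetry P[π(i) > π(i+1)] = 1/2.
By linearity: E[X] = 291 · (1/2) = (292 − 1) · (1/2) = 291/2 ≈ 145.500.

E[X] = 291/2 = 145.500.


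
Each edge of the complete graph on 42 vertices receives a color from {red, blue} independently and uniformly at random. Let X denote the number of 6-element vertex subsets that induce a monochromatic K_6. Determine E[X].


Let X = Σ_S X_S over the C(42, 6) = 5245786 subsets S of size 6, where X_S = 1 if the K_6 on S is monochromatic.
For a fixed S, the K_6 on S has C(6, 2) = 15 edges. P[all 15 edges red] = (1/2)^15, and likewise for blue, so P[monochromatic] = 2·(1/2)^15 = 2^{1 − 15} = 1/16384.
By linearity of expectation: E[X] = C(42, 6) · 2^{1 − 15} = 5245786 · 1/16384 = 2622893/8192.
Numerically: E[X] ≈ 320.17737.

E[X] = C(42,6)·2^(1−C(6,2)) = 2622893/8192 ≈ 320.17737.


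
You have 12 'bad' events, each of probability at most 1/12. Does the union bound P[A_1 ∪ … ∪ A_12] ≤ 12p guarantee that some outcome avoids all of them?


Union bound: P[∪_{i=1}^{12} A_i] ≤ Σ_i P[A_i] ≤ 12·p = 12·(1/12) = 1.
Numerically: 1 ≈ 1.0000000.
Is 1 < 1? NO.
Since the bound 1 is ≥ 1, the union bound is uninformative here; it does NOT by itself certify existence.

12·p = 1 ≈ 1.0000000; existence NOT certified by the union bound.


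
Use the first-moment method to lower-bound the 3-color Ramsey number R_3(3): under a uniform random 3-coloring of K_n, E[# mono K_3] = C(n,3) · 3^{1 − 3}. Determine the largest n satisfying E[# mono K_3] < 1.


We need C(n, 3) · 3^{1 − 3} < 1, i.e. C(n, 3) < 3^{3 − 1} = 9.
Check values of n near the boundary:
  n = 3: C(3, 3) = 1; 1 < 9? YES
  n = 4: C(4, 3) = 4; 4 < 9? YES
  n = 5: C(5, 3) = 10; 10 < 9? NO
The largest n with C(n, 3) < 9 is n = 4 (where E[X] = 4/9 ≈ 0.44444). Hence R_3(3) > 4, i.e. R_3(3) ≥ 5.

Largest n = 4; hence R_3(3) > 4.


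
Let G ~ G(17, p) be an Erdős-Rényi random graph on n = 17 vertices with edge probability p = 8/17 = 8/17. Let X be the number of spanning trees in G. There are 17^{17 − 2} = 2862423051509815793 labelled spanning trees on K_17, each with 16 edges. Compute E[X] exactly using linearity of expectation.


K_17 has 17^{17 − 2} = 2862423051509815793 labelled spanning trees.
For each such spanning tree H, let X_H = 1 if all 16 edges of H are present in G. Then P[X_H = 1] = p^{16} = (8/17)^{16} = 281474976710656/48661191875666868481.
By linearity of expectation: E[X] = Σ_H E[X_H] = 2862423051509815793 · p^{16} = 2862423051509815793 · 281474976710656/48661191875666868481 = 281474976710656/17.
Numerically: E[X] ≈ 1.66e+13.

E[X] = 2862423051509815793 · (8/17)^{16} = 281474976710656/17 ≈ 1.66e+13.


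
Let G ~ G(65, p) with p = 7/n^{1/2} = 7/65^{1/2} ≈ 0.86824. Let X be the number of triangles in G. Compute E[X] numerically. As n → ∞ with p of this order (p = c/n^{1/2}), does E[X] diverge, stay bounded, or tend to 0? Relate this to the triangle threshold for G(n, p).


Number of potential triangles: C(65, 3) = 43680.
Each occurs with probability p³ ≈ (0.86824)³ ≈ 6.5452175e-01.
By linearity: E[X] = C(65, 3)·p³ ≈ 43680 · 6.5452175e-01 ≈ 28589.51018.
Since α = 1/2 < 1, p = c/n^{1/2} ≫ 1/n is above the triangle threshold p ~ 1/n. Asymptotically E[X] ~ (c³/6)·n^{3(1−α)} = (7³/6)·n^{1.5} → ∞; triangles are abundant w.h.p.

E[X] ≈ 28589.51018; in regime p = Θ(1/n^{1/2}) E[X] diverges (above the triangle threshold p ~ 1/n).


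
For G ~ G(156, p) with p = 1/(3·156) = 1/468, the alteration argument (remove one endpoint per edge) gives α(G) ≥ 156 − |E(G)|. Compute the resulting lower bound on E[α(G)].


E[|E(G)|] = C(156, 2)·p = 12090 · (1/468) = 155/6.
E[α(G)] ≥ n − E[|E(G)|] = 156 − 155/6 = 781/6.
Numerically: ≈ 130.16667.
(This is only a lower bound; the true E[α(G)] may be larger.)

E[α(G)] ≥ 781/6 ≈ 130.16667.


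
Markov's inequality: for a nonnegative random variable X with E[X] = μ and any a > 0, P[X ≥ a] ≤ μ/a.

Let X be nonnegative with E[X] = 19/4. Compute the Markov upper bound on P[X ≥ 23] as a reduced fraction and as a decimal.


μ = E[X] = 19/4, a = 23.
Markov: P[X ≥ 23] ≤ μ/a = (19/4)/23 = 19/92.
Numerically: ≈ 0.20652.
(Since a = 23 > μ = 4.75000, the bound 19/92 is < 1 and informative.)

P[X ≥ 23] ≤ 19/92 ≈ 0.20652.


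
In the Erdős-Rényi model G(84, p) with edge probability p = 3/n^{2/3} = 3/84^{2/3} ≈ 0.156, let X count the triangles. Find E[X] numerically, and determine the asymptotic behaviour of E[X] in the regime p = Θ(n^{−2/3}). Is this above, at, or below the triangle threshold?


Number of potential triangles: C(84, 3) = 95284.
Each occurs with probability p³ ≈ (0.156)³ ≈ 3.82653e-03.
By linearity: E[X] = C(84, 3)·p³ ≈ 95284 · 3.82653e-03 ≈ 364.607.
Since α = 2/3 < 1, p = c/n^{2/3} ≫ 1/n is above the triangle threshold p ~ 1/n. Asymptotically E[X] ~ (c³/6)·n^{3(1−α)} = (3³/6)·n^{1} → ∞; triangles are abundant w.h.p.

E[X] ≈ 364.607; in regime p = Θ(1/n^{2/3}) E[X] diverges (above the triangle threshold p ~ 1/n).


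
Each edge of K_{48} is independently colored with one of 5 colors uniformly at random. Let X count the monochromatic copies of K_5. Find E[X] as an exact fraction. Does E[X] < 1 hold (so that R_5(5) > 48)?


E[X] = C(48, 5) · 5^{1 − 10} = 1712304 · 5^{−9} = 1712304/1953125.
As a reduced fraction: E[X] = 1712304/1953125 ≈ 0.8766996.
Is E[X] < 1? YES.
Since E[X] < 1, there exists a 5-coloring of K_{48} with no monochromatic K_5; hence R_5(5) > 48.

E[X] = 1712304/1953125 ≈ 0.8766996; E[X] < 1, so R_5(5) > 48.


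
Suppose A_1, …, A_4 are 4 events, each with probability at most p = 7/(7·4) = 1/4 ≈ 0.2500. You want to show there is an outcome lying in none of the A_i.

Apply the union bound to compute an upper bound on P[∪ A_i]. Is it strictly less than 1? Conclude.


Union bound: P[∪_{i=1}^{4} A_i] ≤ Σ_i P[A_i] ≤ 4·p = 4·(1/4) = 1.
Numerically: 1 ≈ 1.0000.
Is 1 < 1? NO.
Since the bound 1 is ≥ 1, the union bound is uninformative here; it does NOT by itself certify existence.

4·p = 1 ≈ 1.0000; existence NOT certified by the union bound.


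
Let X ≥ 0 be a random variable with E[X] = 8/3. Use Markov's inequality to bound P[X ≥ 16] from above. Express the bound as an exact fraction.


μ = E[X] = 8/3, a = 16.
Markov: P[X ≥ 16] ≤ μ/a = (8/3)/16 = 1/6.
Numerically: ≈ 0.166667.
(Since a = 16 > μ = 2.666667, the bound 1/6 is < 1 and informative.)

P[X ≥ 16] ≤ 1/6 ≈ 0.166667.


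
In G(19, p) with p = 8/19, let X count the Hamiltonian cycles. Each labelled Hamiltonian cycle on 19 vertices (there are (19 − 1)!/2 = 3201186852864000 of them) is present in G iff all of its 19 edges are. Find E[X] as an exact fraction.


K_19 has (19 − 1)!/2 = 3201186852864000 labelled Hamiltonian cycles.
For each such Hamiltonian cycle H, let X_H = 1 if all 19 edges of H are present in G. Then P[X_H = 1] = p^{19} = (8/19)^{19} = 144115188075855872/1978419655660313589123979.
Summing the indicators: E[X] = Σ_H E[X_H] = 3201186852864000 · p^{19} = 3201186852864000 · 144115188075855872/1978419655660313589123979 = 461339645366452518590934417408000/1978419655660313589123979.
Numerically: E[X] ≈ 2.3319e+08.

E[X] = 3201186852864000 · (8/19)^{19} = 461339645366452518590934417408000/1978419655660313589123979 ≈ 2.3319e+08.


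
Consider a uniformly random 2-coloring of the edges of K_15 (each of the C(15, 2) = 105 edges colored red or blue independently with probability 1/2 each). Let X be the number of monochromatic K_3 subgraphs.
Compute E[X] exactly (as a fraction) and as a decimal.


Let X = Σ_S X_S over the C(15, 3) = 455 subsets S of size 3, where X_S = 1 if the K_3 on S is monochromatic.
For a fixed S, the K_3 on S has C(3, 2) = 3 edges. P[all 3 edges red] = (1/2)^3, and likewise for blue, so P[monochromatic] = 2·(1/2)^3 = 2^{1 − 3} = 1/4.
Summing: E[X] = C(15, 3) · 2^{1 − 3} = 455 · 1/4 = 455/4.
Numerically: E[X] ≈ 113.750000.

E[X] = C(15,3)·2^(1−C(3,2)) = 455/4 ≈ 113.750000.


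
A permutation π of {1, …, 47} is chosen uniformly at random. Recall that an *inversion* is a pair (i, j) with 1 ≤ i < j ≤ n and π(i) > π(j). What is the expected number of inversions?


Write X = Σ X_I over the C(47, 2) = 1081 pairs i < j, with X_I the indicator of one inversion.
There are 1081 indicators.
For each fixed pair i < j, the values π(i) and π(j) are two distinct elements of {1, …, 47} in uniformly random order; by symmetry P[π(i) > π(j)] = 1/2.
By linearity: E[X] = 1081 · (1/2) = C(47, 2) · (1/2) = 1081/2 = 1081/2 ≈ 540.500.

E[X] = 1081/2 = 540.500.


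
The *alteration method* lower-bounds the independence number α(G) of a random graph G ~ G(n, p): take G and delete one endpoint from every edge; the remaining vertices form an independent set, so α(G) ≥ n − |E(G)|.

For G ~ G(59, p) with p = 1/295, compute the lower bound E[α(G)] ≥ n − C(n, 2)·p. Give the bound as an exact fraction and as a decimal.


E[|E(G)|] = C(59, 2)·p = 1711 · (1/295) = 29/5.
E[α(G)] ≥ n − E[|E(G)|] = 59 − 29/5 = 266/5.
Numerically: ≈ 53.20000.
(This is only a lower bound; the true E[α(G)] may be larger.)

E[α(G)] ≥ 266/5 ≈ 53.20000.


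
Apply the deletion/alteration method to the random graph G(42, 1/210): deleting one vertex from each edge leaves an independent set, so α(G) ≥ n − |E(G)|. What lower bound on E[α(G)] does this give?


E[|E(G)|] = C(42, 2)·p = 861 · (1/210) = 41/10.
E[α(G)] ≥ n − E[|E(G)|] = 42 − 41/10 = 379/10.
Numerically: ≈ 37.90000.
(This is only a lower bound; the true E[α(G)] may be larger.)

E[α(G)] ≥ 379/10 ≈ 37.90000.


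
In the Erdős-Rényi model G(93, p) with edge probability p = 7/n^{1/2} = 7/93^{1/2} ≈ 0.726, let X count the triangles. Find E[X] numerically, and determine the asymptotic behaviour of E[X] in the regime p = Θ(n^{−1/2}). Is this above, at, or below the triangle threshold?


Number of potential triangles: C(93, 3) = 129766.
Each occurs with probability p³ ≈ (0.726)³ ≈ 3.82446e-01.
By linearity: E[X] = C(93, 3)·p³ ≈ 129766 · 3.82446e-01 ≈ 49628.439.
Since α = 1/2 < 1, p = c/n^{1/2} ≫ 1/n is above the triangle threshold p ~ 1/n. Asymptotically E[X] ~ (c³/6)·n^{3(1−α)} = (7³/6)·n^{1.5} → ∞; triangles are abundant w.h.p.

E[X] ≈ 49628.439; in regime p = Θ(1/n^{1/2}) E[X] diverges (above the triangle threshold p ~ 1/n).


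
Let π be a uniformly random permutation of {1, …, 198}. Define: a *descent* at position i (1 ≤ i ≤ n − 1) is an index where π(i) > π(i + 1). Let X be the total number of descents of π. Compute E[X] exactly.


Write X = Σ X_I over i = 1, …, 197, with X_I the indicator of one descent.
There are 197 indicators.
For each fixed i, the pair (π(i), π(i+1)) is a uniformly random ordered pair of distinct values from {1, …, 198}; by symmetry P[π(i) > π(i+1)] = 1/2.
By linearity: E[X] = 197 · (1/2) = (198 − 1) · (1/2) = 197/2 ≈ 98.500.

E[X] = 197/2 = 98.500.


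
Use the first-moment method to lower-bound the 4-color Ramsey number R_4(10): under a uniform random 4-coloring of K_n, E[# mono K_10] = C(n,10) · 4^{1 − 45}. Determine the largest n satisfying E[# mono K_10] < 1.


We need C(n, 10) · 4^{1 − 45} < 1, i.e. C(n, 10) < 4^{45 − 1} = 309485009821345068724781056.
Check values of n near the boundary:
  n = 2019: C(2019, 10) = 303322949179835278009229628; 303322949179835278009229628 < 309485009821345068724781056? YES
  n = 2020: C(2020, 10) = 304832018578739931133653656; 304832018578739931133653656 < 309485009821345068724781056? YES
  n = 2021: C(2021, 10) = 306347841644770462864800616; 306347841644770462864800616 < 309485009821345068724781056? YES
  n = 2022: C(2022, 10) = 307870445231474093395937796; 307870445231474093395937796 < 309485009821345068724781056? YES
  n = 2023: C(2023, 10) = 309399856285778485315440716; 309399856285778485315440716 < 309485009821345068724781056? YES
  n = 2024: C(2024, 10) = 310936101848269937576192656; 310936101848269937576192656 < 309485009821345068724781056? NO
The largest n with C(n, 10) < 309485009821345068724781056 is n = 2023 (where E[X] = 77349964071444621328860179/77371252455336267181195264 ≈ 0.99972). Hence R_4(10) > 2023, i.e. R_4(10) ≥ 2024.

Largest n = 2023; hence R_4(10) > 2023.


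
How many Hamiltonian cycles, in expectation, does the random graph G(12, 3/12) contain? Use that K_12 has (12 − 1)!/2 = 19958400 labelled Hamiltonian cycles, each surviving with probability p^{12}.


K_12 has (12 − 1)!/2 = 19958400 labelled Hamiltonian cycles.
For each such Hamiltonian cycle H, let X_H = 1 if all 12 edges of H are present in G. Then P[X_H = 1] = p^{12} = (1/4)^{12} = 1/16777216.
Summing the indicators: E[X] = Σ_H E[X_H] = 19958400 · p^{12} = 19958400 · 1/16777216 = 155925/131072.
Numerically: E[X] ≈ 1.1896.

E[X] = 19958400 · (1/4)^{12} = 155925/131072 ≈ 1.1896.


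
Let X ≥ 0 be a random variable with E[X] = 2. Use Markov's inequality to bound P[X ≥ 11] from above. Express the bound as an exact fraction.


μ = E[X] = 2, a = 11.
Markov: P[X ≥ 11] ≤ μ/a = (2)/11 = 2/11.
Numerically: ≈ 0.182.
(Since a = 11 > μ = 2.000, the bound 2/11 is < 1 and informative.)

P[X ≥ 11] ≤ 2/11 ≈ 0.182.


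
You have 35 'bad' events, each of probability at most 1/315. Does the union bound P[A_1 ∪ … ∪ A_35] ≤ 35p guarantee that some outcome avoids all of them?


Union bound: P[∪_{i=1}^{35} A_i] ≤ Σ_i P[A_i] ≤ 35·p = 35·(1/315) = 1/9.
Numerically: 1/9 ≈ 0.111.
Is 1/9 < 1? YES.
Since P[∪ A_i] ≤ 1/9 < 1, the complement has P[∩ A_i^c] ≥ 1 − 1/9 = 8/9 > 0, so some outcome avoids every A_i.

35·p = 1/9 ≈ 0.111; existence CERTIFIED by the union bound.


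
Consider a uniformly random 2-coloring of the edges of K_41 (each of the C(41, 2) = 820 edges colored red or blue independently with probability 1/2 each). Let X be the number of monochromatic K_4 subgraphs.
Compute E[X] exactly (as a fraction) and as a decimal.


Let X = Σ_S X_S over the C(41, 4) = 101270 subsets S of size 4, where X_S = 1 if the K_4 on S is monochromatic.
For a fixed S, the K_4 on S has C(4, 2) = 6 edges. P[all 6 edges red] = (1/2)^6, and likewise for blue, so P[monochromatic] = 2·(1/2)^6 = 2^{1 − 6} = 1/32.
By linearity of expectation: E[X] = C(41, 4) · 2^{1 − 6} = 101270 · 1/32 = 50635/16.
Numerically: E[X] ≈ 3164.68750.

E[X] = C(41,4)·2^(1−C(4,2)) = 50635/16 ≈ 3164.68750.


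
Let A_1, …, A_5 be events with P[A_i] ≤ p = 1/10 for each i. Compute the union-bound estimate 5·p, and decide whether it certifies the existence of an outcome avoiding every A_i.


Union bound: P[∪_{i=1}^{5} A_i] ≤ Σ_i P[A_i] ≤ 5·p = 5·(1/10) = 1/2.
Numerically: 1/2 ≈ 0.5000000.
Is 1/2 < 1? YES.
Since P[∪ A_i] ≤ 1/2 < 1, the complement has P[∩ A_i^c] ≥ 1 − 1/2 = 1/2 > 0, so some outcome avoids every A_i.

5·p = 1/2 ≈ 0.5000000; existence CERTIFIED by the union bound.


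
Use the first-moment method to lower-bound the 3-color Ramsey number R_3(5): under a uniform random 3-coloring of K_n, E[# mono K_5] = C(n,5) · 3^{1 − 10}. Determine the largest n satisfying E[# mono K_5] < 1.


We need C(n, 5) · 3^{1 − 10} < 1, i.e. C(n, 5) < 3^{10 − 1} = 19683.
Check values of n near the boundary:
  n = 18: C(18, 5) = 8568; 8568 < 19683? YES
  n = 19: C(19, 5) = 11628; 11628 < 19683? YES
  n = 20: C(20, 5) = 15504; 15504 < 19683? YES
  n = 21: C(21, 5) = 20349; 20349 < 19683? NO
The largest n with C(n, 5) < 19683 is n = 20 (where E[X] = 5168/6561 ≈ 0.787685). Hence R_3(5) > 20, i.e. R_3(5) ≥ 21.

Largest n = 20; hence R_3(5) > 20.


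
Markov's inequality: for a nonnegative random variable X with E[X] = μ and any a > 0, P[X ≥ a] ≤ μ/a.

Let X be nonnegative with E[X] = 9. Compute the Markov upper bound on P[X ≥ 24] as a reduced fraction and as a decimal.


μ = E[X] = 9, a = 24.
Markov: P[X ≥ 24] ≤ μ/a = (9)/24 = 3/8.
Numerically: ≈ 0.375000.
(Since a = 24 > μ = 9.000000, the bound 3/8 is < 1 and informative.)

P[X ≥ 24] ≤ 3/8 ≈ 0.375000.


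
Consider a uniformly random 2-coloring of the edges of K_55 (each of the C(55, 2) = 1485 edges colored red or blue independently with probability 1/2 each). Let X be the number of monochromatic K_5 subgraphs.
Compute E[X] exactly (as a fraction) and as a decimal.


Let X = Σ_S X_S over the C(55, 5) = 3478761 subsets S of size 5, where X_S = 1 if the K_5 on S is monochromatic.
For a fixed S, the K_5 on S has C(5, 2) = 10 edges. P[all 10 edges red] = (1/2)^10, and likewise for blue, so P[monochromatic] = 2·(1/2)^10 = 2^{1 − 10} = 1/512.
By linearity of expectation: E[X] = C(55, 5) · 2^{1 − 10} = 3478761 · 1/512 = 3478761/512.
Numerically: E[X] ≈ 6794.455.

E[X] = C(55,5)·2^(1−C(5,2)) = 3478761/512 ≈ 6794.455.


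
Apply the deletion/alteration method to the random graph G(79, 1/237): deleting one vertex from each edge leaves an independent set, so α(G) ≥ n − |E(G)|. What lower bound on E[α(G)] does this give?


E[|E(G)|] = C(79, 2)·p = 3081 · (1/237) = 13.
E[α(G)] ≥ n − E[|E(G)|] = 79 − 13 = 66.
Numerically: ≈ 66.000000.
(This is only a lower bound; the true E[α(G)] may be larger.)

E[α(G)] ≥ 66 ≈ 66.000000.


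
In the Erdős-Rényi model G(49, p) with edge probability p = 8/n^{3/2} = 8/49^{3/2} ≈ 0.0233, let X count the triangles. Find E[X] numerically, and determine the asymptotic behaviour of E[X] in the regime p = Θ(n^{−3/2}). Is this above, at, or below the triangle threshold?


Number of potential triangles: C(49, 3) = 18424.
Each occurs with probability p³ ≈ (0.0233)³ ≈ 1.26878e-05.
By linearity: E[X] = C(49, 3)·p³ ≈ 18424 · 1.26878e-05 ≈ 0.234.
Since α = 3/2 > 1, p = c/n^{3/2} = o(1/n) is below the triangle threshold p ~ 1/n. Asymptotically E[X] ~ (c³/6)·n^{3(1−α)} = (8³/6)·n^{-1.5} → 0, so by Markov's inequality G has no triangles w.h.p.

E[X] ≈ 0.234; in regime p = Θ(1/n^{3/2}) E[X] tends to 0 (below the triangle threshold p ~ 1/n).


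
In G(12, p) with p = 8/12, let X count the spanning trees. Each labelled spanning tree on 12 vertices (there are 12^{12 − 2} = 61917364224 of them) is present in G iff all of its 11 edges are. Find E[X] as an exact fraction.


K_12 has 12^{12 − 2} = 61917364224 labelled spanning trees.
For each such spanning tree H, let X_H = 1 if all 11 edges of H are present in G. Then P[X_H = 1] = p^{11} = (2/3)^{11} = 2048/177147.
By linearity: E[X] = Σ_H E[X_H] = 61917364224 · p^{11} = 61917364224 · 2048/177147 = 2147483648/3.
Numerically: E[X] ≈ 7.158e+08.

E[X] = 61917364224 · (2/3)^{11} = 2147483648/3 ≈ 7.158e+08.


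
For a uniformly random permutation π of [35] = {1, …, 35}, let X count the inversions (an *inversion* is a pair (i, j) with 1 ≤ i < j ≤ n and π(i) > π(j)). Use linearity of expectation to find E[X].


Write X = Σ X_I over the C(35, 2) = 595 pairs i < j, with X_I the indicator of one inversion.
There are 595 indicators.
For each fixed pair i < j, the values π(i) and π(j) are two distinct elements of {1, …, 35} in uniformly random order; by symmetry P[π(i) > π(j)] = 1/2.
By linearity: E[X] = 595 · (1/2) = C(35, 2) · (1/2) = 595/2 = 595/2 ≈ 297.5000.

E[X] = 595/2 = 297.5000.


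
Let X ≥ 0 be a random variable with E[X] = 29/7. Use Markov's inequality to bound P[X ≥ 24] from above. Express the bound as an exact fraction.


μ = E[X] = 29/7, a = 24.
Markov: P[X ≥ 24] ≤ μ/a = (29/7)/24 = 29/168.
Numerically: ≈ 0.1726.
(Since a = 24 > μ = 4.1429, the bound 29/168 is < 1 and informative.)

P[X ≥ 24] ≤ 29/168 ≈ 0.1726.


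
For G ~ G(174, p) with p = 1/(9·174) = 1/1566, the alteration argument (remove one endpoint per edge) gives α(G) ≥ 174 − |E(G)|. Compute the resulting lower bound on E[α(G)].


E[|E(G)|] = C(174, 2)·p = 15051 · (1/1566) = 173/18.
E[α(G)] ≥ n − E[|E(G)|] = 174 − 173/18 = 2959/18.
Numerically: ≈ 164.389.
(This is only a lower bound; the true E[α(G)] may be larger.)

E[α(G)] ≥ 2959/18 ≈ 164.389.


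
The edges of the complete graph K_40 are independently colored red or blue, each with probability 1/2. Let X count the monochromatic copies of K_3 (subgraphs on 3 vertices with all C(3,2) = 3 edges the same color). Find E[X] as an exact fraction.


Let X = Σ_S X_S over the C(40, 3) = 9880 subsets S of size 3, where X_S = 1 if the K_3 on S is monochromatic.
For a fixed S, the K_3 on S has C(3, 2) = 3 edges. P[all 3 edges red] = (1/2)^3, and likewise for blue, so P[monochromatic] = 2·(1/2)^3 = 2^{1 − 3} = 1/4.
By linearity of expectation: E[X] = C(40, 3) · 2^{1 − 3} = 9880 · 1/4 = 2470.
Numerically: E[X] ≈ 2470.000.

E[X] = C(40,3)·2^(1−C(3,2)) = 2470 ≈ 2470.000.


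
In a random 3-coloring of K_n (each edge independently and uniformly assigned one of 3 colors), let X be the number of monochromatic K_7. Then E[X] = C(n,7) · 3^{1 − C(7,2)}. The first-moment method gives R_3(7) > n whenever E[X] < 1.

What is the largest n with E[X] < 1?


We need C(n, 7) · 3^{1 − 21} < 1, i.e. C(n, 7) < 3^{21 − 1} = 3486784401.
Check values of n near the boundary:
  n = 75: C(75, 7) = 1984829850; 1984829850 < 3486784401? YES
  n = 76: C(76, 7) = 2186189400; 2186189400 < 3486784401? YES
  n = 77: C(77, 7) = 2404808340; 2404808340 < 3486784401? YES
  n = 78: C(78, 7) = 2641902120; 2641902120 < 3486784401? YES
  n = 79: C(79, 7) = 2898753715; 2898753715 < 3486784401? YES
  n = 80: C(80, 7) = 3176716400; 3176716400 < 3486784401? YES
  n = 81: C(81, 7) = 3477216600; 3477216600 < 3486784401? YES
  n = 82: C(82, 7) = 3801756816; 3801756816 < 3486784401? NO
  n = 83: C(83, 7) = 4151918628; 4151918628 < 3486784401? NO
  n = 84: C(84, 7) = 4529365776; 4529365776 < 3486784401? NO
The largest n with C(n, 7) < 3486784401 is n = 81 (where E[X] = 42928600/43046721 ≈ 0.99726). Hence R_3(7) > 81, i.e. R_3(7) ≥ 82.

Largest n = 81; hence R_3(7) > 81.


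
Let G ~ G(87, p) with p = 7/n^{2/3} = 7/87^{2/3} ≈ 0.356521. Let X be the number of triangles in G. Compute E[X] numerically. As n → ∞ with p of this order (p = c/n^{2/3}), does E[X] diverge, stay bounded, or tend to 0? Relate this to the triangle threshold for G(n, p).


Number of potential triangles: C(87, 3) = 105995.
Each occurs with probability p³ ≈ (0.356521)³ ≈ 4.53164222e-02.
By linearity: E[X] = C(87, 3)·p³ ≈ 105995 · 4.53164222e-02 ≈ 4803.314176.
Since α = 2/3 < 1, p = c/n^{2/3} ≫ 1/n is above the triangle threshold p ~ 1/n. Asymptotically E[X] ~ (c³/6)·n^{3(1−α)} = (7³/6)·n^{1} → ∞; triangles are abundant w.h.p.

E[X] ≈ 4803.314176; in regime p = Θ(1/n^{2/3}) E[X] diverges (above the triangle threshold p ~ 1/n).


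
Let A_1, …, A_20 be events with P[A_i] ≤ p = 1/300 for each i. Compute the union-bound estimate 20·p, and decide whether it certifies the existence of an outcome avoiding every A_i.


Union bound: P[∪_{i=1}^{20} A_i] ≤ Σ_i P[A_i] ≤ 20·p = 20·(1/300) = 1/15.
Numerically: 1/15 ≈ 0.06667.
Is 1/15 < 1? YES.
Since P[∪ A_i] ≤ 1/15 < 1, the complement has P[∩ A_i^c] ≥ 1 − 1/15 = 14/15 > 0, so some outcome avoids every A_i.

20·p = 1/15 ≈ 0.06667; existence CERTIFIED by the union bound.


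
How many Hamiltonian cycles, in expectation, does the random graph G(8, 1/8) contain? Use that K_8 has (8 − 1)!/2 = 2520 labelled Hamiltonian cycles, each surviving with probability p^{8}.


K_8 has (8 − 1)!/2 = 2520 labelled Hamiltonian cycles.
For each such Hamiltonian cycle H, let X_H = 1 if all 8 edges of H are present in G. Then P[X_H = 1] = p^{8} = (1/8)^{8} = 1/16777216.
By linearity: E[X] = Σ_H E[X_H] = 2520 · p^{8} = 2520 · 1/16777216 = 315/2097152.
Numerically: E[X] ≈ 0.000150204.

E[X] = 2520 · (1/8)^{8} = 315/2097152 ≈ 0.000150204.


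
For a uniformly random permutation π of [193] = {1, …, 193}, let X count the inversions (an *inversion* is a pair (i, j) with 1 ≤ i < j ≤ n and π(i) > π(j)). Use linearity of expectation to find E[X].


Write X = Σ X_I over the C(193, 2) = 18528 pairs i < j, with X_I the indicator of one inversion.
There are 18528 indicators.
For each fixed pair i < j, the values π(i) and π(j) are two distinct elements of {1, …, 193} in uniformly random order; by symmetry P[π(i) > π(j)] = 1/2.
By linearity: E[X] = 18528 · (1/2) = C(193, 2) · (1/2) = 18528/2 = 9264 ≈ 9264.0000.

E[X] = 9264 = 9264.0000.
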